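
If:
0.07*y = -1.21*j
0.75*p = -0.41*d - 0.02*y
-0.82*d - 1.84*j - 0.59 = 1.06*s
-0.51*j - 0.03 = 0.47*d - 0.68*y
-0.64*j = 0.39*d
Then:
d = 0.00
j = -0.00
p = -0.00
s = -0.56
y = 0.05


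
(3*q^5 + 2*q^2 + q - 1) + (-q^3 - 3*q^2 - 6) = 3*q^5 - q^3 - q^2 + q - 7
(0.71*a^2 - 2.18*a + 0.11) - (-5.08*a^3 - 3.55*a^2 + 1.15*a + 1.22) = 5.08*a^3 + 4.26*a^2 - 3.33*a - 1.11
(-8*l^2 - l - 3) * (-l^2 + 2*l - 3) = 8*l^4 - 15*l^3 + 25*l^2 - 3*l + 9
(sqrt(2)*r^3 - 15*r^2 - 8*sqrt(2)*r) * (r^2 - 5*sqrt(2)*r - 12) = sqrt(2)*r^5 - 25*r^4 + 55*sqrt(2)*r^3 + 260*r^2 + 96*sqrt(2)*r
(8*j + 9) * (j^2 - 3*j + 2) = 8*j^3 - 15*j^2 - 11*j + 18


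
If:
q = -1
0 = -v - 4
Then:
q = -1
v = -4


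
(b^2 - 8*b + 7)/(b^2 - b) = (b - 7)/b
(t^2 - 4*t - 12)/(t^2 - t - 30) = (t + 2)/(t + 5)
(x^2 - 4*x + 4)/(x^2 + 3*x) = (x^2 - 4*x + 4)/(x*(x + 3))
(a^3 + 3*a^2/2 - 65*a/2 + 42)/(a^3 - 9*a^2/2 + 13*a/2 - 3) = (a^2 + 3*a - 28)/(a^2 - 3*a + 2)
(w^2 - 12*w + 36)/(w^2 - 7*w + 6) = (w - 6)/(w - 1)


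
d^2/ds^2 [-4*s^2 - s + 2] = -8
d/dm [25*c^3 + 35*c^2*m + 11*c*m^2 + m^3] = 35*c^2 + 22*c*m + 3*m^2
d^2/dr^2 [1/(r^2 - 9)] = 6*(r^2 + 3)/(r^2 - 9)^3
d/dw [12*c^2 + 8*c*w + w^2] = 8*c + 2*w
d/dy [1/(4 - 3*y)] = 3/(3*y - 4)^2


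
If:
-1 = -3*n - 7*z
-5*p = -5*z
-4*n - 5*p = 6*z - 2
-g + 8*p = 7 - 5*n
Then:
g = -34/5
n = -3/5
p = 2/5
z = 2/5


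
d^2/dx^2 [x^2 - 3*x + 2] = 2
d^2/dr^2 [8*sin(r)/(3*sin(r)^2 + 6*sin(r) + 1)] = 8*(-9*sin(r)^5 + 18*sin(r)^4 + 36*sin(r)^3 + 6*sin(r)^2 - 19*sin(r) - 12)/(3*sin(r)^2 + 6*sin(r) + 1)^3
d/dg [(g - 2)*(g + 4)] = 2*g + 2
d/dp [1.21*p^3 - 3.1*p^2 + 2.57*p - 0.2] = 3.63*p^2 - 6.2*p + 2.57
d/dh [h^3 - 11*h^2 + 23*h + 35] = 3*h^2 - 22*h + 23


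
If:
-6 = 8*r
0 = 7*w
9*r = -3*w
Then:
No Solution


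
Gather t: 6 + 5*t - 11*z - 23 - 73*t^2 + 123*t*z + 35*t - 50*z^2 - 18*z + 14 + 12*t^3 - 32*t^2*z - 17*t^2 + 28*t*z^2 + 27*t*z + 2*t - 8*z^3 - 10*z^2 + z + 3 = 12*t^3 + t^2*(-32*z - 90) + t*(28*z^2 + 150*z + 42) - 8*z^3 - 60*z^2 - 28*z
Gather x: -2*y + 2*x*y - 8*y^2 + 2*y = 2*x*y - 8*y^2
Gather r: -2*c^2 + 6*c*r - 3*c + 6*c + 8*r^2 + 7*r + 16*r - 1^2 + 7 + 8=-2*c^2 + 3*c + 8*r^2 + r*(6*c + 23) + 14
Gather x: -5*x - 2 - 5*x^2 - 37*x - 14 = -5*x^2 - 42*x - 16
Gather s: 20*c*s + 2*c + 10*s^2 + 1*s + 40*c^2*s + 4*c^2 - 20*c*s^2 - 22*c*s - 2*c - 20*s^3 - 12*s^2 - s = 4*c^2 - 20*s^3 + s^2*(-20*c - 2) + s*(40*c^2 - 2*c)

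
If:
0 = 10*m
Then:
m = 0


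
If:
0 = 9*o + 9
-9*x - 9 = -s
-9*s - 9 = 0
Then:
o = -1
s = -1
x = -10/9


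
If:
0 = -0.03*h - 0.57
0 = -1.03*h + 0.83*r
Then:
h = -19.00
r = -23.58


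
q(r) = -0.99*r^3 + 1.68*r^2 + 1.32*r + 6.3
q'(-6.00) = -125.76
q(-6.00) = 272.70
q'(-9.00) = -269.49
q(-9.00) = 852.21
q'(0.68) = 2.23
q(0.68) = 7.66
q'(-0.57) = -1.56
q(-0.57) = 6.28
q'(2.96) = -14.76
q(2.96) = -0.75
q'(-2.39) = -23.68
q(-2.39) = 26.26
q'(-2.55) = -26.56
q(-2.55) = 30.27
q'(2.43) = -8.05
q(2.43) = 5.22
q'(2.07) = -4.45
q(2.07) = 7.45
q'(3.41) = -21.76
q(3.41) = -8.92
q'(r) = -2.97*r^2 + 3.36*r + 1.32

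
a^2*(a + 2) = a^3 + 2*a^2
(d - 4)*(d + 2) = d^2 - 2*d - 8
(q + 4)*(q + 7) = q^2 + 11*q + 28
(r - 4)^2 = r^2 - 8*r + 16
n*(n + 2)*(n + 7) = n^3 + 9*n^2 + 14*n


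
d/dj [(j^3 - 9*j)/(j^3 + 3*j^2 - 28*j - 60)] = (3*j^4 - 38*j^3 - 153*j^2 + 540)/(j^6 + 6*j^5 - 47*j^4 - 288*j^3 + 424*j^2 + 3360*j + 3600)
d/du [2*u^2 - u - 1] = 4*u - 1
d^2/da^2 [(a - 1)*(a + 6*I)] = 2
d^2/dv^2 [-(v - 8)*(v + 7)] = -2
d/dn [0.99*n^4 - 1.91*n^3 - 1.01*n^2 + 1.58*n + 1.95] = 3.96*n^3 - 5.73*n^2 - 2.02*n + 1.58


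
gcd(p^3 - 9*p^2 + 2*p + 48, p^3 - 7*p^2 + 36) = p^2 - p - 6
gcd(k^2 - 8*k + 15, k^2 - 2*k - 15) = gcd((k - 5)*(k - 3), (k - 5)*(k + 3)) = k - 5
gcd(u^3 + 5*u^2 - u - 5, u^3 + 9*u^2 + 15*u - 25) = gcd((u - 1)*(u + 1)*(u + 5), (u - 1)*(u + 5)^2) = u^2 + 4*u - 5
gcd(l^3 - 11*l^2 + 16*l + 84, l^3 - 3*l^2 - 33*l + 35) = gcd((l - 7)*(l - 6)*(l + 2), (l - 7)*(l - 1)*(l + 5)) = l - 7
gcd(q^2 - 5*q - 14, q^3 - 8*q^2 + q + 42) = q^2 - 5*q - 14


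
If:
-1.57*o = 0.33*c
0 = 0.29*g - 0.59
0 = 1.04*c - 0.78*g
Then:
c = 1.53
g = 2.03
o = -0.32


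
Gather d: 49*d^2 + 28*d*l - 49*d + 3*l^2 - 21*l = 49*d^2 + d*(28*l - 49) + 3*l^2 - 21*l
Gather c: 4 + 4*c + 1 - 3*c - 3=c + 2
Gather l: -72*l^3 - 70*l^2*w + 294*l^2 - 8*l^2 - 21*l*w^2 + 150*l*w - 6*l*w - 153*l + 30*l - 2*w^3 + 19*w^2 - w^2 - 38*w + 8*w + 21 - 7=-72*l^3 + l^2*(286 - 70*w) + l*(-21*w^2 + 144*w - 123) - 2*w^3 + 18*w^2 - 30*w + 14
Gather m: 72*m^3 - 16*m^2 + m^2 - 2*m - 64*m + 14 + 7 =72*m^3 - 15*m^2 - 66*m + 21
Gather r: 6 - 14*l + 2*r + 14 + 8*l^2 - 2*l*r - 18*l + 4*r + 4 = 8*l^2 - 32*l + r*(6 - 2*l) + 24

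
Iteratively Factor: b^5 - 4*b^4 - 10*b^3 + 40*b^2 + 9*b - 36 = (b - 4)*(b^4 - 10*b^2 + 9) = (b - 4)*(b + 3)*(b^3 - 3*b^2 - b + 3) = (b - 4)*(b + 1)*(b + 3)*(b^2 - 4*b + 3) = (b - 4)*(b - 1)*(b + 1)*(b + 3)*(b - 3)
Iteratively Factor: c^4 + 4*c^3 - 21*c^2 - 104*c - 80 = (c - 5)*(c^3 + 9*c^2 + 24*c + 16) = (c - 5)*(c + 4)*(c^2 + 5*c + 4) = (c - 5)*(c + 1)*(c + 4)*(c + 4)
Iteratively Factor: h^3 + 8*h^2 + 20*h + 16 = (h + 2)*(h^2 + 6*h + 8) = (h + 2)^2*(h + 4)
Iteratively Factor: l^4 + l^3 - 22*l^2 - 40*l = (l + 2)*(l^3 - l^2 - 20*l) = (l - 5)*(l + 2)*(l^2 + 4*l) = (l - 5)*(l + 2)*(l + 4)*(l)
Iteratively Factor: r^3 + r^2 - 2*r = (r - 1)*(r^2 + 2*r) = (r - 1)*(r + 2)*(r)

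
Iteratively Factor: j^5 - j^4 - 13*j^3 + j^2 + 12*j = (j)*(j^4 - j^3 - 13*j^2 + j + 12) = j*(j - 4)*(j^3 + 3*j^2 - j - 3) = j*(j - 4)*(j + 3)*(j^2 - 1) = j*(j - 4)*(j - 1)*(j + 3)*(j + 1)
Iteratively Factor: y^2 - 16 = (y + 4)*(y - 4)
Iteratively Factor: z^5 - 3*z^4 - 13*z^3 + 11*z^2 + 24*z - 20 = (z + 2)*(z^4 - 5*z^3 - 3*z^2 + 17*z - 10) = (z - 1)*(z + 2)*(z^3 - 4*z^2 - 7*z + 10) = (z - 5)*(z - 1)*(z + 2)*(z^2 + z - 2) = (z - 5)*(z - 1)*(z + 2)^2*(z - 1)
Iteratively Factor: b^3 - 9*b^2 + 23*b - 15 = (b - 1)*(b^2 - 8*b + 15) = (b - 3)*(b - 1)*(b - 5)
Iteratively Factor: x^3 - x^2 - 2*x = (x - 2)*(x^2 + x) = x*(x - 2)*(x + 1)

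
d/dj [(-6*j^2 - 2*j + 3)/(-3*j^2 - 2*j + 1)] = 2*(3*j^2 + 3*j + 2)/(9*j^4 + 12*j^3 - 2*j^2 - 4*j + 1)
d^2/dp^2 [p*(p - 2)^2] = 6*p - 8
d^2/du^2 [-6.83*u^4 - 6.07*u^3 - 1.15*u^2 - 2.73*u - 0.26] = -81.96*u^2 - 36.42*u - 2.3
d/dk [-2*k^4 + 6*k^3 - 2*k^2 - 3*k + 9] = -8*k^3 + 18*k^2 - 4*k - 3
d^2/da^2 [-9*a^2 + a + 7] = -18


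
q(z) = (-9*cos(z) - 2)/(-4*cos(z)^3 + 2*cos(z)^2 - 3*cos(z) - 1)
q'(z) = (-9*cos(z) - 2)*(-12*sin(z)*cos(z)^2 + 4*sin(z)*cos(z) - 3*sin(z))/(-4*cos(z)^3 + 2*cos(z)^2 - 3*cos(z) - 1)^2 + 9*sin(z)/(-4*cos(z)^3 + 2*cos(z)^2 - 3*cos(z) - 1)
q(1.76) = 0.91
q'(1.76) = -15.11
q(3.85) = 1.16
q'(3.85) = 0.93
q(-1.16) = 2.62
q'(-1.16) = 0.13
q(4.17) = 1.62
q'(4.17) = 2.31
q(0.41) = 1.99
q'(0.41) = 0.75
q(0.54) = 2.10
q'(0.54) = 0.96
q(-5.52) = 2.34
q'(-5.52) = 1.13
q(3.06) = 0.88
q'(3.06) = -0.08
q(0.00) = 1.83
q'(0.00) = 0.00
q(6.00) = 1.91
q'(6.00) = -0.53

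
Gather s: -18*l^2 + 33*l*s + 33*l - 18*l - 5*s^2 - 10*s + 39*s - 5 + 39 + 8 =-18*l^2 + 15*l - 5*s^2 + s*(33*l + 29) + 42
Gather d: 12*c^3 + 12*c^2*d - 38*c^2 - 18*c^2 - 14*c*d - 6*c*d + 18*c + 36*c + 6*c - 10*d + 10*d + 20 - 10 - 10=12*c^3 - 56*c^2 + 60*c + d*(12*c^2 - 20*c)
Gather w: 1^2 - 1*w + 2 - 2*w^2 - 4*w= -2*w^2 - 5*w + 3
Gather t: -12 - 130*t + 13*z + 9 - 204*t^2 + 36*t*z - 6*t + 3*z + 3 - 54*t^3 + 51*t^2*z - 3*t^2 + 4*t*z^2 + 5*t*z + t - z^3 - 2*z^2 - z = -54*t^3 + t^2*(51*z - 207) + t*(4*z^2 + 41*z - 135) - z^3 - 2*z^2 + 15*z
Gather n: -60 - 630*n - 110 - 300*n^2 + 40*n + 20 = -300*n^2 - 590*n - 150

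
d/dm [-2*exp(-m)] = 2*exp(-m)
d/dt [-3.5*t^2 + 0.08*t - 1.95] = 0.08 - 7.0*t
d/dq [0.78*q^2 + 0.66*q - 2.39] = 1.56*q + 0.66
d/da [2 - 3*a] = -3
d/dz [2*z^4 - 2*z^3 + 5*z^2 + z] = 8*z^3 - 6*z^2 + 10*z + 1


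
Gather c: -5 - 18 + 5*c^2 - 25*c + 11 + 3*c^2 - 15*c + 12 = 8*c^2 - 40*c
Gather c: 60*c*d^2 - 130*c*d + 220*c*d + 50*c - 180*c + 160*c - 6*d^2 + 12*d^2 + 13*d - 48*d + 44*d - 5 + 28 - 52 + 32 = c*(60*d^2 + 90*d + 30) + 6*d^2 + 9*d + 3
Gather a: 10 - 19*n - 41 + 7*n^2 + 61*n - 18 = 7*n^2 + 42*n - 49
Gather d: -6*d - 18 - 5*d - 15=-11*d - 33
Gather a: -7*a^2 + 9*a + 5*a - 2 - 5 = -7*a^2 + 14*a - 7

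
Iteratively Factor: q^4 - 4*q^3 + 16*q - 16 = (q - 2)*(q^3 - 2*q^2 - 4*q + 8) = (q - 2)^2*(q^2 - 4) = (q - 2)^3*(q + 2)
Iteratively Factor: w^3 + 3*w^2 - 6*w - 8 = (w + 1)*(w^2 + 2*w - 8) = (w + 1)*(w + 4)*(w - 2)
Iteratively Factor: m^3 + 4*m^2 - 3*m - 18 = (m - 2)*(m^2 + 6*m + 9) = (m - 2)*(m + 3)*(m + 3)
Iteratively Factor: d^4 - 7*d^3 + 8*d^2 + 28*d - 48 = (d - 4)*(d^3 - 3*d^2 - 4*d + 12) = (d - 4)*(d - 2)*(d^2 - d - 6) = (d - 4)*(d - 2)*(d + 2)*(d - 3)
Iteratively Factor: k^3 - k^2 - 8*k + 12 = (k - 2)*(k^2 + k - 6) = (k - 2)*(k + 3)*(k - 2)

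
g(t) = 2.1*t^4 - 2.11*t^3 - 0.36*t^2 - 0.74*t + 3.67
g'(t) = 8.4*t^3 - 6.33*t^2 - 0.72*t - 0.74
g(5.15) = 1179.33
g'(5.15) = 975.03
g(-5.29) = 1954.40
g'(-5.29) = -1417.57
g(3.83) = 328.88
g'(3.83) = 375.58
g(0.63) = 2.86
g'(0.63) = -1.61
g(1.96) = 15.94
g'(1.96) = 36.78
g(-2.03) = 57.00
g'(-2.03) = -95.63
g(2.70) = 69.12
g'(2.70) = 116.51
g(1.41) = 4.30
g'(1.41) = 9.21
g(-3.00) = 229.72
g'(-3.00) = -282.35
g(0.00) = 3.67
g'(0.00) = -0.74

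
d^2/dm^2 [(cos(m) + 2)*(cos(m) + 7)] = -9*cos(m) - 2*cos(2*m)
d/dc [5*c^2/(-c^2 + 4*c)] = 20/(c - 4)^2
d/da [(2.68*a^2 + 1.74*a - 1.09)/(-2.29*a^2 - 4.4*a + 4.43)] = (-7.8074*a^2 + 18.7526*a + 2.9122)/(5.2441*a^4 + 20.152*a^3 - 0.929399999999998*a^2 - 38.984*a + 19.6249)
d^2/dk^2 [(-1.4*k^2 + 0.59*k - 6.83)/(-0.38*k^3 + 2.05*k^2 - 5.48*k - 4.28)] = (0.40432*k^6 - 0.511175999999995*k^5 - 2.89947599999999*k^4 - 88.053078*k^3 + 342.771714*k^2 - 558.079152*k + 609.035816)/(0.054872*k^9 - 0.88806*k^8 + 7.164786*k^7 - 32.374549*k^6 + 83.319036*k^5 - 77.250828*k^4 - 103.039552*k^3 + 272.932176*k^2 + 301.154496*k + 78.402752)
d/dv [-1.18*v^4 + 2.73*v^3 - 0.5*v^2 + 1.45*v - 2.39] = -4.72*v^3 + 8.19*v^2 - 1.0*v + 1.45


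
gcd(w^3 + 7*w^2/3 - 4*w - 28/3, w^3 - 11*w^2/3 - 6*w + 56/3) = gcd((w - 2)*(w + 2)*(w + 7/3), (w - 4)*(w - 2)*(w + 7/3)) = w^2 + w/3 - 14/3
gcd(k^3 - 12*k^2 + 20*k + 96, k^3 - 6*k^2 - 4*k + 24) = k^2 - 4*k - 12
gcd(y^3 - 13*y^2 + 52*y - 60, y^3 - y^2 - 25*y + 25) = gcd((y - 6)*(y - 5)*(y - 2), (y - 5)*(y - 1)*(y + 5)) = y - 5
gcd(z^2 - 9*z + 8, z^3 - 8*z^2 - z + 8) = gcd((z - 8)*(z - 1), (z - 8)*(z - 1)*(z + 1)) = z^2 - 9*z + 8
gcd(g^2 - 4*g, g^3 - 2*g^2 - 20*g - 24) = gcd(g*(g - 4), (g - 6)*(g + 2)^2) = 1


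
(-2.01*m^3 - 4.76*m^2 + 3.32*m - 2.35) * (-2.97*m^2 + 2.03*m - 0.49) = 5.9697*m^5 + 10.0569*m^4 - 18.5383*m^3 + 16.0515*m^2 - 6.3973*m + 1.1515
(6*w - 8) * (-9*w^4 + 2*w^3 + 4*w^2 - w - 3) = -54*w^5 + 84*w^4 + 8*w^3 - 38*w^2 - 10*w + 24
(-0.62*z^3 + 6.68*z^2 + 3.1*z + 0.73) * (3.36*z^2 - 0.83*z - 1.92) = -2.0832*z^5 + 22.9594*z^4 + 6.062*z^3 - 12.9458*z^2 - 6.5579*z - 1.4016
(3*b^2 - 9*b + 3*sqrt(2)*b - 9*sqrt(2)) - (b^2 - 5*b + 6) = 2*b^2 - 4*b + 3*sqrt(2)*b - 9*sqrt(2) - 6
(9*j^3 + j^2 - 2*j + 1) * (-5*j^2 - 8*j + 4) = -45*j^5 - 77*j^4 + 38*j^3 + 15*j^2 - 16*j + 4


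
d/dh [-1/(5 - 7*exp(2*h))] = -14*exp(2*h)/(7*exp(2*h) - 5)^2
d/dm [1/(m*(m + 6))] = 2*(-m - 3)/(m^2*(m^2 + 12*m + 36))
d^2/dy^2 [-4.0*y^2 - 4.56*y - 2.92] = -8.00000000000000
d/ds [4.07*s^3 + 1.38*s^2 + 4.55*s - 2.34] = 12.21*s^2 + 2.76*s + 4.55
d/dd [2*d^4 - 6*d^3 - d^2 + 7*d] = 8*d^3 - 18*d^2 - 2*d + 7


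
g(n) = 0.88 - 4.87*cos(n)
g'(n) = 4.87*sin(n)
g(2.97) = 5.68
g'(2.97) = 0.83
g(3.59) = 5.27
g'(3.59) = -2.11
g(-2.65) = 5.17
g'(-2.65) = -2.30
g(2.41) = 4.50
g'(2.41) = 3.25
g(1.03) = -1.63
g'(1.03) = 4.18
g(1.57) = 0.88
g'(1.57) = 4.87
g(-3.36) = 5.63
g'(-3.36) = 1.06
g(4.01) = 4.03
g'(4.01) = -3.72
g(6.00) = -3.80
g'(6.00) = -1.36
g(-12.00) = -3.23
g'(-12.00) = 2.61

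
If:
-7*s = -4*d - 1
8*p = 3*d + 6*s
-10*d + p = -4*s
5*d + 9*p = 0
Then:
No Solution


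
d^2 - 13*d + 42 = (d - 7)*(d - 6)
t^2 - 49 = (t - 7)*(t + 7)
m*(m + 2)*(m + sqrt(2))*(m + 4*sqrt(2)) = m^4 + 2*m^3 + 5*sqrt(2)*m^3 + 8*m^2 + 10*sqrt(2)*m^2 + 16*m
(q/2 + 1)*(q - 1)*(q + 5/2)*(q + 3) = q^4/2 + 13*q^3/4 + 11*q^2/2 - 7*q/4 - 15/2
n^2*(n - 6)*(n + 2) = n^4 - 4*n^3 - 12*n^2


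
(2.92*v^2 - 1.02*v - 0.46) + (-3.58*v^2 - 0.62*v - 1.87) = -0.66*v^2 - 1.64*v - 2.33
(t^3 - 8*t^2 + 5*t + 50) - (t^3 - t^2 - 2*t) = -7*t^2 + 7*t + 50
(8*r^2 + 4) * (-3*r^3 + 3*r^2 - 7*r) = -24*r^5 + 24*r^4 - 68*r^3 + 12*r^2 - 28*r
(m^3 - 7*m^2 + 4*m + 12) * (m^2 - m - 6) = m^5 - 8*m^4 + 5*m^3 + 50*m^2 - 36*m - 72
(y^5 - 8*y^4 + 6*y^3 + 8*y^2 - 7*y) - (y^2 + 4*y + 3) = y^5 - 8*y^4 + 6*y^3 + 7*y^2 - 11*y - 3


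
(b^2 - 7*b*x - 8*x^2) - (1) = b^2 - 7*b*x - 8*x^2 - 1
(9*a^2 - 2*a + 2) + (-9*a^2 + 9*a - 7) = 7*a - 5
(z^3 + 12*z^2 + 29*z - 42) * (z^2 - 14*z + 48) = z^5 - 2*z^4 - 91*z^3 + 128*z^2 + 1980*z - 2016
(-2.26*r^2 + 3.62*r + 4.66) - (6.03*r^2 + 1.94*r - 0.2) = -8.29*r^2 + 1.68*r + 4.86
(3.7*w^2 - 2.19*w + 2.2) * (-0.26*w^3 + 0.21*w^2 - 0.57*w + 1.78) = -0.962*w^5 + 1.3464*w^4 - 3.1409*w^3 + 8.2963*w^2 - 5.1522*w + 3.916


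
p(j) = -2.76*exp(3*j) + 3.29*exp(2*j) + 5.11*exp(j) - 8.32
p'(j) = -8.28*exp(3*j) + 6.58*exp(2*j) + 5.11*exp(j)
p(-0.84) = -5.72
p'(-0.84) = 2.77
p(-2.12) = -7.66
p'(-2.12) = 0.69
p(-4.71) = -8.27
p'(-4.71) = 0.05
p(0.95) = -20.82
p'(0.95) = -85.94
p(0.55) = -3.95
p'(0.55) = -14.49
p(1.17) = -50.02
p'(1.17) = -192.18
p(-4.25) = -8.25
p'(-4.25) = 0.07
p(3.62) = -138894.69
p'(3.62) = -421627.27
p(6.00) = -180683998.35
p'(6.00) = -542591556.41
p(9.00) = -1468237081364.06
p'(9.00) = -4404927348179.21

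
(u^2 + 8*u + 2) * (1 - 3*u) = -3*u^3 - 23*u^2 + 2*u + 2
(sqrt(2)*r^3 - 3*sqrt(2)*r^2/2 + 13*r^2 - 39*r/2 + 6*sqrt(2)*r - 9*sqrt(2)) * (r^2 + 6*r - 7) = sqrt(2)*r^5 + 9*sqrt(2)*r^4/2 + 13*r^4 - 10*sqrt(2)*r^3 + 117*r^3/2 - 208*r^2 + 75*sqrt(2)*r^2/2 - 96*sqrt(2)*r + 273*r/2 + 63*sqrt(2)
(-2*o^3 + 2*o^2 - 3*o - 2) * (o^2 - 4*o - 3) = -2*o^5 + 10*o^4 - 5*o^3 + 4*o^2 + 17*o + 6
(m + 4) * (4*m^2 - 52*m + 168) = 4*m^3 - 36*m^2 - 40*m + 672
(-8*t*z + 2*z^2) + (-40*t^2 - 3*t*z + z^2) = -40*t^2 - 11*t*z + 3*z^2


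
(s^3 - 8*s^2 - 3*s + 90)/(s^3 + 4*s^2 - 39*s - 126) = (s - 5)/(s + 7)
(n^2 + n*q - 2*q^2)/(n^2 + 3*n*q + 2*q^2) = (n - q)/(n + q)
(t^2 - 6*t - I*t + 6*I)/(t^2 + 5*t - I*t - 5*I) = (t - 6)/(t + 5)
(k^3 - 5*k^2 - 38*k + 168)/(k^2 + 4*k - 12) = (k^2 - 11*k + 28)/(k - 2)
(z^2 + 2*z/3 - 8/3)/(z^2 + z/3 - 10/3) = (3*z - 4)/(3*z - 5)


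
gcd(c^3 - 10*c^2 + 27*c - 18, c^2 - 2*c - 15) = 1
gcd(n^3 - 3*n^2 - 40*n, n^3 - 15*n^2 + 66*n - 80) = n - 8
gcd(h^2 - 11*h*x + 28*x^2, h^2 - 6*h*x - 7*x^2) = -h + 7*x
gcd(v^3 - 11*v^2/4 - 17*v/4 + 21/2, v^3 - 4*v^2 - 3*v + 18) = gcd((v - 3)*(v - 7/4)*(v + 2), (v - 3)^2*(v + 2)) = v^2 - v - 6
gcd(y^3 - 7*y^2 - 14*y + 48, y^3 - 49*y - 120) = y^2 - 5*y - 24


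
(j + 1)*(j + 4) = j^2 + 5*j + 4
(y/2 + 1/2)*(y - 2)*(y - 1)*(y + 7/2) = y^4/2 + 3*y^3/4 - 4*y^2 - 3*y/4 + 7/2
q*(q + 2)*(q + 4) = q^3 + 6*q^2 + 8*q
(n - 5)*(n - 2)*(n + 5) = n^3 - 2*n^2 - 25*n + 50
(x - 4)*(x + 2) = x^2 - 2*x - 8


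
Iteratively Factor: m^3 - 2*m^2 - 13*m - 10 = (m + 1)*(m^2 - 3*m - 10) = (m - 5)*(m + 1)*(m + 2)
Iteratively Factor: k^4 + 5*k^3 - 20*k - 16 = (k + 4)*(k^3 + k^2 - 4*k - 4) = (k + 1)*(k + 4)*(k^2 - 4) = (k - 2)*(k + 1)*(k + 4)*(k + 2)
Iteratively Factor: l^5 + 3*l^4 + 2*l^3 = (l)*(l^4 + 3*l^3 + 2*l^2) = l^2*(l^3 + 3*l^2 + 2*l) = l^3*(l^2 + 3*l + 2) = l^3*(l + 1)*(l + 2)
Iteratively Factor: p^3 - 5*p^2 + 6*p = (p)*(p^2 - 5*p + 6) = p*(p - 3)*(p - 2)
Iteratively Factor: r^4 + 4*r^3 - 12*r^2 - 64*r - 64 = (r + 2)*(r^3 + 2*r^2 - 16*r - 32) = (r - 4)*(r + 2)*(r^2 + 6*r + 8) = (r - 4)*(r + 2)*(r + 4)*(r + 2)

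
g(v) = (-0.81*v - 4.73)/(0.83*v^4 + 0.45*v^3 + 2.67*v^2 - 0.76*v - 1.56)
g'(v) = (-0.81*v - 4.73)*(-3.32*v^3 - 1.35*v^2 - 5.34*v + 0.76)/(0.83*v^4 + 0.45*v^3 + 2.67*v^2 - 0.76*v - 1.56)^2 - 0.81/(0.83*v^4 + 0.45*v^3 + 2.67*v^2 - 0.76*v - 1.56) = (2.0169*v^4 + 16.4326*v^3 + 8.5482*v^2 + 25.2582*v - 2.3312)/(0.6889*v^8 + 0.747*v^7 + 4.6347*v^6 + 1.1414*v^5 + 3.8553*v^4 - 5.4624*v^3 - 7.7528*v^2 + 2.3712*v + 2.4336)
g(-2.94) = -0.03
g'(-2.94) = -0.05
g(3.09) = -0.07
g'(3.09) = 0.07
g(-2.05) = -0.14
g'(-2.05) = -0.26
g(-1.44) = -0.49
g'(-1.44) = -1.15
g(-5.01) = -0.00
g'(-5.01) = -0.00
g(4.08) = -0.03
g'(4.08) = 0.02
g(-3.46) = -0.01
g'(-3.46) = -0.02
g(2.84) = -0.09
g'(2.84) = 0.10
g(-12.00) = 0.00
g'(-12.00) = 0.00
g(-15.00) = 0.00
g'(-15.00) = 0.00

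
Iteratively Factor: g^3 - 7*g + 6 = (g - 2)*(g^2 + 2*g - 3) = (g - 2)*(g - 1)*(g + 3)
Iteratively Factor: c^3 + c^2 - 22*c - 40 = (c - 5)*(c^2 + 6*c + 8) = (c - 5)*(c + 2)*(c + 4)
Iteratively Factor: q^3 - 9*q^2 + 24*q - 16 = (q - 4)*(q^2 - 5*q + 4) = (q - 4)*(q - 1)*(q - 4)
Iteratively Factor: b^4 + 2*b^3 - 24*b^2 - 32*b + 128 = (b - 2)*(b^3 + 4*b^2 - 16*b - 64) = (b - 2)*(b + 4)*(b^2 - 16) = (b - 2)*(b + 4)^2*(b - 4)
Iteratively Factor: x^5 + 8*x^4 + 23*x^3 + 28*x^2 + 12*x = (x + 3)*(x^4 + 5*x^3 + 8*x^2 + 4*x) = (x + 2)*(x + 3)*(x^3 + 3*x^2 + 2*x) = x*(x + 2)*(x + 3)*(x^2 + 3*x + 2) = x*(x + 1)*(x + 2)*(x + 3)*(x + 2)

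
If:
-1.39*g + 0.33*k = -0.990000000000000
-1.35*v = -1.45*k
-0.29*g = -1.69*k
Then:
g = 0.74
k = 0.13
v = 0.14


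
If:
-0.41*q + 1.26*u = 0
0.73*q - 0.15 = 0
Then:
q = 0.21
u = 0.07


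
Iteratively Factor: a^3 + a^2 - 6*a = (a)*(a^2 + a - 6) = a*(a + 3)*(a - 2)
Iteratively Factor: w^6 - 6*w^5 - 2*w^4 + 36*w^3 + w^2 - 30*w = (w + 2)*(w^5 - 8*w^4 + 14*w^3 + 8*w^2 - 15*w) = (w - 1)*(w + 2)*(w^4 - 7*w^3 + 7*w^2 + 15*w) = w*(w - 1)*(w + 2)*(w^3 - 7*w^2 + 7*w + 15) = w*(w - 3)*(w - 1)*(w + 2)*(w^2 - 4*w - 5) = w*(w - 5)*(w - 3)*(w - 1)*(w + 2)*(w + 1)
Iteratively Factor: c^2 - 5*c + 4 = (c - 1)*(c - 4)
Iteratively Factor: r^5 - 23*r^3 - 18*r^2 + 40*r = (r)*(r^4 - 23*r^2 - 18*r + 40) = r*(r - 1)*(r^3 + r^2 - 22*r - 40) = r*(r - 5)*(r - 1)*(r^2 + 6*r + 8) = r*(r - 5)*(r - 1)*(r + 2)*(r + 4)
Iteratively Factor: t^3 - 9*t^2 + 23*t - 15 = (t - 3)*(t^2 - 6*t + 5) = (t - 3)*(t - 1)*(t - 5)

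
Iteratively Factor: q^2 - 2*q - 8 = (q - 4)*(q + 2)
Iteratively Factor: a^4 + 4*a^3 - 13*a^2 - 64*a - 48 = (a + 3)*(a^3 + a^2 - 16*a - 16) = (a + 3)*(a + 4)*(a^2 - 3*a - 4) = (a - 4)*(a + 3)*(a + 4)*(a + 1)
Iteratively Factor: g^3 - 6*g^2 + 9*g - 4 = (g - 4)*(g^2 - 2*g + 1) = (g - 4)*(g - 1)*(g - 1)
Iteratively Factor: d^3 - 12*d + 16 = (d + 4)*(d^2 - 4*d + 4) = (d - 2)*(d + 4)*(d - 2)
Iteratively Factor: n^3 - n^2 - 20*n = (n - 5)*(n^2 + 4*n) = n*(n - 5)*(n + 4)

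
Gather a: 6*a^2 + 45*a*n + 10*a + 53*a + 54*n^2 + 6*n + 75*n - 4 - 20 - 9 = 6*a^2 + a*(45*n + 63) + 54*n^2 + 81*n - 33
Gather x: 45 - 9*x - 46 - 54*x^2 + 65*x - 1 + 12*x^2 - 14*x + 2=-42*x^2 + 42*x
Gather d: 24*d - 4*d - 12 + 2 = 20*d - 10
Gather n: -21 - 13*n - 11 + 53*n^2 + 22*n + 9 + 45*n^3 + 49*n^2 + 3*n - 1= 45*n^3 + 102*n^2 + 12*n - 24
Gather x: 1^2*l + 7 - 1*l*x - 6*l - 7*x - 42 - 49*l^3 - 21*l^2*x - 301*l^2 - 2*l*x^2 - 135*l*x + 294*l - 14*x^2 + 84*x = -49*l^3 - 301*l^2 + 289*l + x^2*(-2*l - 14) + x*(-21*l^2 - 136*l + 77) - 35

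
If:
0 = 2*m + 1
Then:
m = -1/2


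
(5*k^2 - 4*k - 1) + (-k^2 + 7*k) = 4*k^2 + 3*k - 1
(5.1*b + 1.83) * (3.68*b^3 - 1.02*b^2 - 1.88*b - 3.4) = 18.768*b^4 + 1.5324*b^3 - 11.4546*b^2 - 20.7804*b - 6.222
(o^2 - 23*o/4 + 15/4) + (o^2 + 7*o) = 2*o^2 + 5*o/4 + 15/4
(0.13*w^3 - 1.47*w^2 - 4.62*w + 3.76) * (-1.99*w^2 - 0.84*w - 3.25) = -0.2587*w^5 + 2.8161*w^4 + 10.0061*w^3 + 1.1759*w^2 + 11.8566*w - 12.22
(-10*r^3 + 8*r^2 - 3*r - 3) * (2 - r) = 10*r^4 - 28*r^3 + 19*r^2 - 3*r - 6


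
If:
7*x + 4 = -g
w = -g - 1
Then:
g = -7*x - 4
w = 7*x + 3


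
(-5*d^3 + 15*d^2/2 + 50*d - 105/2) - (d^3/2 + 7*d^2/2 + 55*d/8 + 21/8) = -11*d^3/2 + 4*d^2 + 345*d/8 - 441/8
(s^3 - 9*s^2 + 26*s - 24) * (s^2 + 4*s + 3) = s^5 - 5*s^4 - 7*s^3 + 53*s^2 - 18*s - 72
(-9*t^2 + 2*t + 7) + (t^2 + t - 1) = -8*t^2 + 3*t + 6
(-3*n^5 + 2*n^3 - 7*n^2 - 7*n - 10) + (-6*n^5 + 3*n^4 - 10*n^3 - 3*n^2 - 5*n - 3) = -9*n^5 + 3*n^4 - 8*n^3 - 10*n^2 - 12*n - 13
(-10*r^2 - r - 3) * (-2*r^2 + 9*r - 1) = 20*r^4 - 88*r^3 + 7*r^2 - 26*r + 3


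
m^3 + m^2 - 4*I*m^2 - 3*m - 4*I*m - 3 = (m + 1)*(m - 3*I)*(m - I)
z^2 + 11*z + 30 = (z + 5)*(z + 6)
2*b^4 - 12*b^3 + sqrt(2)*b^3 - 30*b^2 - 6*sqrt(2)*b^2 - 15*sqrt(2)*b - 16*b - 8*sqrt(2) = (b - 8)*(b + 1)*(sqrt(2)*b + 1)*(sqrt(2)*b + sqrt(2))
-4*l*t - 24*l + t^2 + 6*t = (-4*l + t)*(t + 6)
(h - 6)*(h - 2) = h^2 - 8*h + 12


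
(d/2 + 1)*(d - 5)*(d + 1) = d^3/2 - d^2 - 13*d/2 - 5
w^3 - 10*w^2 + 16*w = w*(w - 8)*(w - 2)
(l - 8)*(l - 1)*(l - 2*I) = l^3 - 9*l^2 - 2*I*l^2 + 8*l + 18*I*l - 16*I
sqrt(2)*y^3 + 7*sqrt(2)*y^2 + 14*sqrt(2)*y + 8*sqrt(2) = (y + 2)*(y + 4)*(sqrt(2)*y + sqrt(2))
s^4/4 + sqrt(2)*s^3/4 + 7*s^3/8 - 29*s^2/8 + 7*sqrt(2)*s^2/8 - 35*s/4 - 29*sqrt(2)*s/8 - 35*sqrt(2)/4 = (s/2 + 1)*(s/2 + sqrt(2)/2)*(s - 7/2)*(s + 5)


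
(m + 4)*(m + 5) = m^2 + 9*m + 20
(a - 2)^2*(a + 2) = a^3 - 2*a^2 - 4*a + 8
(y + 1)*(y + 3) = y^2 + 4*y + 3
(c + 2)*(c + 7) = c^2 + 9*c + 14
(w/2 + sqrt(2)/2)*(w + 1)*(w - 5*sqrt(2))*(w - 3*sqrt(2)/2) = w^4/2 - 11*sqrt(2)*w^3/4 + w^3/2 - 11*sqrt(2)*w^2/4 + w^2 + w + 15*sqrt(2)*w/2 + 15*sqrt(2)/2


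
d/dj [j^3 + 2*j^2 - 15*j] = 3*j^2 + 4*j - 15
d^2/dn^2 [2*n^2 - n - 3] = 4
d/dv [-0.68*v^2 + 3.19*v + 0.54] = 3.19 - 1.36*v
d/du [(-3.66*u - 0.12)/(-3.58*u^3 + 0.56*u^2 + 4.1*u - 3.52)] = (-26.2056*u^3 + 0.7608*u^2 + 0.134399999999999*u + 13.3752)/(12.8164*u^6 - 4.0096*u^5 - 29.0424*u^4 + 29.7952*u^3 + 12.8676*u^2 - 28.864*u + 12.3904)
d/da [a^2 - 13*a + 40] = 2*a - 13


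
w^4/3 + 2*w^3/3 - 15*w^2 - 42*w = w*(w/3 + 1)*(w - 7)*(w + 6)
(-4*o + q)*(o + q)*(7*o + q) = -28*o^3 - 25*o^2*q + 4*o*q^2 + q^3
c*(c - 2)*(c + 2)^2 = c^4 + 2*c^3 - 4*c^2 - 8*c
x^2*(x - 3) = x^3 - 3*x^2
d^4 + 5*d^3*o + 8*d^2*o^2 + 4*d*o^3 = d*(d + o)*(d + 2*o)^2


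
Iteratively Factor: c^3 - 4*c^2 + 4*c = (c)*(c^2 - 4*c + 4) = c*(c - 2)*(c - 2)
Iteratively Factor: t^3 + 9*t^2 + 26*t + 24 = (t + 2)*(t^2 + 7*t + 12) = (t + 2)*(t + 3)*(t + 4)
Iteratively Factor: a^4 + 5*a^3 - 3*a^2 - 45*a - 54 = (a + 2)*(a^3 + 3*a^2 - 9*a - 27) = (a + 2)*(a + 3)*(a^2 - 9) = (a - 3)*(a + 2)*(a + 3)*(a + 3)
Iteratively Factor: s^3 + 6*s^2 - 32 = (s - 2)*(s^2 + 8*s + 16) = (s - 2)*(s + 4)*(s + 4)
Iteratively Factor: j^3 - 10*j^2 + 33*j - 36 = (j - 3)*(j^2 - 7*j + 12) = (j - 3)^2*(j - 4)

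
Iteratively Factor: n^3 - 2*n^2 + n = (n)*(n^2 - 2*n + 1) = n*(n - 1)*(n - 1)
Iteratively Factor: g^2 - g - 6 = (g + 2)*(g - 3)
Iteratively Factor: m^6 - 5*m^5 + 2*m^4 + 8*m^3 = (m - 2)*(m^5 - 3*m^4 - 4*m^3) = m*(m - 2)*(m^4 - 3*m^3 - 4*m^2) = m*(m - 2)*(m + 1)*(m^3 - 4*m^2) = m^2*(m - 2)*(m + 1)*(m^2 - 4*m) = m^3*(m - 2)*(m + 1)*(m - 4)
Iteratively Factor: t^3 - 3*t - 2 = (t - 2)*(t^2 + 2*t + 1) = (t - 2)*(t + 1)*(t + 1)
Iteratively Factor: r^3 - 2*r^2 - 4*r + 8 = (r - 2)*(r^2 - 4) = (r - 2)*(r + 2)*(r - 2)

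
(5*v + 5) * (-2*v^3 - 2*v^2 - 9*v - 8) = -10*v^4 - 20*v^3 - 55*v^2 - 85*v - 40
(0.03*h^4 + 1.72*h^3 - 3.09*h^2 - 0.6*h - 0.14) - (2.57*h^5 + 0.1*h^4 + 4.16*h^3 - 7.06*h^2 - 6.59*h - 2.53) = -2.57*h^5 - 0.07*h^4 - 2.44*h^3 + 3.97*h^2 + 5.99*h + 2.39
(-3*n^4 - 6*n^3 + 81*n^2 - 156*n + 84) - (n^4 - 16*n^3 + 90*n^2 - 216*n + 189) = -4*n^4 + 10*n^3 - 9*n^2 + 60*n - 105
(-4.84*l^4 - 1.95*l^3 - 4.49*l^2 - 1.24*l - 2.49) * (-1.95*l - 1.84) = 9.438*l^5 + 12.7081*l^4 + 12.3435*l^3 + 10.6796*l^2 + 7.1371*l + 4.5816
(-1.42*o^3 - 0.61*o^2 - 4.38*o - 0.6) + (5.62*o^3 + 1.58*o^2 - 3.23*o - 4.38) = 4.2*o^3 + 0.97*o^2 - 7.61*o - 4.98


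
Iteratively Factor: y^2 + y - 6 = (y - 2)*(y + 3)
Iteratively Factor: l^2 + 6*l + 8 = (l + 4)*(l + 2)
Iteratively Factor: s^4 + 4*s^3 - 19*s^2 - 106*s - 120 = (s - 5)*(s^3 + 9*s^2 + 26*s + 24) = (s - 5)*(s + 2)*(s^2 + 7*s + 12) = (s - 5)*(s + 2)*(s + 4)*(s + 3)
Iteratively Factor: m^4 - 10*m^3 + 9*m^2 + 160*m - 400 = (m - 5)*(m^3 - 5*m^2 - 16*m + 80) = (m - 5)^2*(m^2 - 16) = (m - 5)^2*(m + 4)*(m - 4)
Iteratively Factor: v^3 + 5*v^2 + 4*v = (v + 1)*(v^2 + 4*v) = (v + 1)*(v + 4)*(v)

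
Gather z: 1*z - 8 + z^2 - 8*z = z^2 - 7*z - 8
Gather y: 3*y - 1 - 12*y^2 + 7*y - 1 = -12*y^2 + 10*y - 2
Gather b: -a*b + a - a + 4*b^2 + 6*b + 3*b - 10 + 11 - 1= 4*b^2 + b*(9 - a)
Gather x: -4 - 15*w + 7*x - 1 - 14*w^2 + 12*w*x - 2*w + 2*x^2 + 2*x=-14*w^2 - 17*w + 2*x^2 + x*(12*w + 9) - 5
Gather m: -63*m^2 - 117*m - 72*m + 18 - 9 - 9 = -63*m^2 - 189*m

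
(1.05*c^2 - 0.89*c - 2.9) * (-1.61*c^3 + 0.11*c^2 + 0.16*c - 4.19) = -1.6905*c^5 + 1.5484*c^4 + 4.7391*c^3 - 4.8609*c^2 + 3.2651*c + 12.151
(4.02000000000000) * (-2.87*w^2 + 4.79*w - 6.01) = -11.5374*w^2 + 19.2558*w - 24.1602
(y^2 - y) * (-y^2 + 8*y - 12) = -y^4 + 9*y^3 - 20*y^2 + 12*y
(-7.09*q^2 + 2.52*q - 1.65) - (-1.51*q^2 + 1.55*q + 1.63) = -5.58*q^2 + 0.97*q - 3.28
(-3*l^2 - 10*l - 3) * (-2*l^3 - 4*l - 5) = 6*l^5 + 20*l^4 + 18*l^3 + 55*l^2 + 62*l + 15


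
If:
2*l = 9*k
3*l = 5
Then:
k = 10/27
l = 5/3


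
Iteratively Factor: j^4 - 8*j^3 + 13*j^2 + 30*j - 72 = (j - 4)*(j^3 - 4*j^2 - 3*j + 18) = (j - 4)*(j - 3)*(j^2 - j - 6) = (j - 4)*(j - 3)^2*(j + 2)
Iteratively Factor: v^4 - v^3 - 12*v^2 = (v)*(v^3 - v^2 - 12*v) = v*(v - 4)*(v^2 + 3*v) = v*(v - 4)*(v + 3)*(v)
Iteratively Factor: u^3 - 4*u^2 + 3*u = (u)*(u^2 - 4*u + 3) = u*(u - 3)*(u - 1)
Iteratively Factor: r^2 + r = (r)*(r + 1)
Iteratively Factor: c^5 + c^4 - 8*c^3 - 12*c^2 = (c + 2)*(c^4 - c^3 - 6*c^2) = (c - 3)*(c + 2)*(c^3 + 2*c^2) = c*(c - 3)*(c + 2)*(c^2 + 2*c) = c^2*(c - 3)*(c + 2)*(c + 2)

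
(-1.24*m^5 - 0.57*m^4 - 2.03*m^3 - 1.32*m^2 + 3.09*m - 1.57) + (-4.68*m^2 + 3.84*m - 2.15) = -1.24*m^5 - 0.57*m^4 - 2.03*m^3 - 6.0*m^2 + 6.93*m - 3.72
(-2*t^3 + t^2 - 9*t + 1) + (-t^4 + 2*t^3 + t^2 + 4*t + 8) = -t^4 + 2*t^2 - 5*t + 9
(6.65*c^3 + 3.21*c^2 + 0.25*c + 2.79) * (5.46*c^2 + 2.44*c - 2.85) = 36.309*c^5 + 33.7526*c^4 - 9.7551*c^3 + 6.6949*c^2 + 6.0951*c - 7.9515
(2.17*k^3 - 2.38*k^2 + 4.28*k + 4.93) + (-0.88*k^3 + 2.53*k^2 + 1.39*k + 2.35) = 1.29*k^3 + 0.15*k^2 + 5.67*k + 7.28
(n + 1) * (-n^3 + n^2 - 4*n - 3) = -n^4 - 3*n^2 - 7*n - 3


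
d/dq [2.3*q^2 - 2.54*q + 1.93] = 4.6*q - 2.54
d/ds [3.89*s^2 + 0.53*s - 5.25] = 7.78*s + 0.53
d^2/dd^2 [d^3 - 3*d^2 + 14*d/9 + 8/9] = 6*d - 6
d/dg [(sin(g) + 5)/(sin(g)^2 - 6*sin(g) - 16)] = (-10*sin(g) + cos(g)^2 + 13)*cos(g)/((sin(g) - 8)^2*(sin(g) + 2)^2)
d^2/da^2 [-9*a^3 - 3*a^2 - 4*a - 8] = -54*a - 6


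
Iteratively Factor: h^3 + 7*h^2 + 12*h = (h + 3)*(h^2 + 4*h) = h*(h + 3)*(h + 4)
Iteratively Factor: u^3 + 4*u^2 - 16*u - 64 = (u + 4)*(u^2 - 16) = (u - 4)*(u + 4)*(u + 4)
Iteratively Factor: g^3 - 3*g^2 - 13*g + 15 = (g - 1)*(g^2 - 2*g - 15) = (g - 1)*(g + 3)*(g - 5)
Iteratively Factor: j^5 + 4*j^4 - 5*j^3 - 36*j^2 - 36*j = (j + 3)*(j^4 + j^3 - 8*j^2 - 12*j) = (j + 2)*(j + 3)*(j^3 - j^2 - 6*j) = j*(j + 2)*(j + 3)*(j^2 - j - 6) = j*(j - 3)*(j + 2)*(j + 3)*(j + 2)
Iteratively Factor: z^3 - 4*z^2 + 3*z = (z - 1)*(z^2 - 3*z) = (z - 3)*(z - 1)*(z)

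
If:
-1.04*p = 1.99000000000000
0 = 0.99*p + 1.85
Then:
No Solution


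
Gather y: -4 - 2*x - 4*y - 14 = -2*x - 4*y - 18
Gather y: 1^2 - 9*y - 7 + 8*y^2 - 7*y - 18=8*y^2 - 16*y - 24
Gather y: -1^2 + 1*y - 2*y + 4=3 - y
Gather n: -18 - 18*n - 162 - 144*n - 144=-162*n - 324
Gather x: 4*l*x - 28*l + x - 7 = -28*l + x*(4*l + 1) - 7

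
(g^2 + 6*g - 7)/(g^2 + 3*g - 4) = (g + 7)/(g + 4)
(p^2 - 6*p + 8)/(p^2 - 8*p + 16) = (p - 2)/(p - 4)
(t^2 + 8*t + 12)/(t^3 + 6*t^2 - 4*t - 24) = 1/(t - 2)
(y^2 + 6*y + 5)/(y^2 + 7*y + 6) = (y + 5)/(y + 6)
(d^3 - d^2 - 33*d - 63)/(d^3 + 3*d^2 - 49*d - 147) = (d + 3)/(d + 7)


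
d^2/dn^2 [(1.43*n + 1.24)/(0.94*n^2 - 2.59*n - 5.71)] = ((5.0762 - 8.0652*n)*(-0.94*n^2 + 2.59*n + 5.71) - (1.43*n + 1.24)*(1.88*n - 2.59)*(3.76*n - 5.18))/(-0.94*n^2 + 2.59*n + 5.71)^3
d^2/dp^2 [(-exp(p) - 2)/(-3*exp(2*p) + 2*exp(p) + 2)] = (9*exp(4*p) + 78*exp(3*p) + 52*exp(p) - 4)*exp(p)/(27*exp(6*p) - 54*exp(5*p) - 18*exp(4*p) + 64*exp(3*p) + 12*exp(2*p) - 24*exp(p) - 8)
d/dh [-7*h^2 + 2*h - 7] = 2 - 14*h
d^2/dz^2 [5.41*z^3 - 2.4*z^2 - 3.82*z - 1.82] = 32.46*z - 4.8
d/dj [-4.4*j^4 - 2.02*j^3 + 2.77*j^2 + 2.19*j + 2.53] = -17.6*j^3 - 6.06*j^2 + 5.54*j + 2.19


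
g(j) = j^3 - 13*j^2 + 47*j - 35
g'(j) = 3*j^2 - 26*j + 47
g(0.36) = -19.72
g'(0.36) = 38.03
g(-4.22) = -540.00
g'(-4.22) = 210.15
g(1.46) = 9.02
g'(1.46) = 15.43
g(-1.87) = -174.89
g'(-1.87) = 106.11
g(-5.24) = -782.11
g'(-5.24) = 265.61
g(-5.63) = -890.12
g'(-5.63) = 288.47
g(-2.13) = -203.75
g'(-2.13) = 115.99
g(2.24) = 16.29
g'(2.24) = 3.81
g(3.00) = 16.00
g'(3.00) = -4.00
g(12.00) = 385.00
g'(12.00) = 167.00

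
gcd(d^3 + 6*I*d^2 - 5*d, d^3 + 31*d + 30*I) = d^2 + 6*I*d - 5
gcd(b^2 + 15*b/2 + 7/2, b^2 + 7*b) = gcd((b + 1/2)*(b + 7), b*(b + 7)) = b + 7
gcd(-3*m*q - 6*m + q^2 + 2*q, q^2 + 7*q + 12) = 1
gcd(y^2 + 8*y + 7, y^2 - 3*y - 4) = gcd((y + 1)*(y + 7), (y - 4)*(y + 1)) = y + 1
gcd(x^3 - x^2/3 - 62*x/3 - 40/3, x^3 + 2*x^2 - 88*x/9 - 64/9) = x^2 + 14*x/3 + 8/3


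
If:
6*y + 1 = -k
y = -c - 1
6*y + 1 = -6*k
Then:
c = -5/6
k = 0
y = -1/6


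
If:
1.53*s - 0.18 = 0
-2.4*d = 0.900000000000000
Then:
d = -0.38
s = 0.12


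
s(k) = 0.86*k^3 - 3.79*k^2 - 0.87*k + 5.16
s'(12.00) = 279.69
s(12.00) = 935.04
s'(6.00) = 46.53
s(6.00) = 49.26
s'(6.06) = 47.94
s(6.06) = 52.09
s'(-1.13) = 10.99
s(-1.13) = 0.06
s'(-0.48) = 3.36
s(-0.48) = 4.61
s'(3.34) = 2.59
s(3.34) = -7.98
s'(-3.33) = 52.98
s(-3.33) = -65.73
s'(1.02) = -5.92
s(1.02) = 1.24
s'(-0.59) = 4.50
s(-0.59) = 4.18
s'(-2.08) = 26.06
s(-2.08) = -17.17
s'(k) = 2.58*k^2 - 7.58*k - 0.87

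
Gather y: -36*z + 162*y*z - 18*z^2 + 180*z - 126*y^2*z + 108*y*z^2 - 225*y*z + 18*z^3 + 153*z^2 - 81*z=-126*y^2*z + y*(108*z^2 - 63*z) + 18*z^3 + 135*z^2 + 63*z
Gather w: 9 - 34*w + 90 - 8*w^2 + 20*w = -8*w^2 - 14*w + 99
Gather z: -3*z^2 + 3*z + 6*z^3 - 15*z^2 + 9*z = 6*z^3 - 18*z^2 + 12*z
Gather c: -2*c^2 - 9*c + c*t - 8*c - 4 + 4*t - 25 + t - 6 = -2*c^2 + c*(t - 17) + 5*t - 35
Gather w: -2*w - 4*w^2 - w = -4*w^2 - 3*w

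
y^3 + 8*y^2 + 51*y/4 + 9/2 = (y + 1/2)*(y + 3/2)*(y + 6)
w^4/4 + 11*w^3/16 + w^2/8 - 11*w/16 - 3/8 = (w/4 + 1/2)*(w - 1)*(w + 3/4)*(w + 1)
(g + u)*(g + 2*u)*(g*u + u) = g^3*u + 3*g^2*u^2 + g^2*u + 2*g*u^3 + 3*g*u^2 + 2*u^3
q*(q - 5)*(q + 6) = q^3 + q^2 - 30*q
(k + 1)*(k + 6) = k^2 + 7*k + 6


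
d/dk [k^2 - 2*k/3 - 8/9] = 2*k - 2/3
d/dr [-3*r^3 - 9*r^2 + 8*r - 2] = -9*r^2 - 18*r + 8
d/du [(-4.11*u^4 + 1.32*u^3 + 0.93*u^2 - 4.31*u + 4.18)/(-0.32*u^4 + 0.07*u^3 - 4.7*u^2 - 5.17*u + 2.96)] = (0.1347*u^6 + 39.2292*u^5 + 53.3394*u^4 - 56.3574*u^3 - 14.2213*u^2 + 44.7976*u + 8.853)/(0.1024*u^8 - 0.0448*u^7 + 3.0129*u^6 + 2.6508*u^5 + 19.4718*u^4 + 49.0124*u^3 - 1.0951*u^2 - 30.6064*u + 8.7616)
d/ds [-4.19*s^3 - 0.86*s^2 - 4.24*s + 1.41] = -12.57*s^2 - 1.72*s - 4.24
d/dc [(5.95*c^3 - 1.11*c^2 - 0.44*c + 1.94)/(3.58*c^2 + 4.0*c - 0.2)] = (21.301*c^4 + 47.6*c^3 - 6.4348*c^2 - 13.4464*c - 7.672)/(12.8164*c^4 + 28.64*c^3 + 14.568*c^2 - 1.6*c + 0.04)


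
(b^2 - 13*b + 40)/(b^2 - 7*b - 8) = (b - 5)/(b + 1)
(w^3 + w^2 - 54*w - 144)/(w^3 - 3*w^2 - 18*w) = (w^2 - 2*w - 48)/(w*(w - 6))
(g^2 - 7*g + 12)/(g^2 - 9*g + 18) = (g - 4)/(g - 6)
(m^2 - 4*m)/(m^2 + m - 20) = m/(m + 5)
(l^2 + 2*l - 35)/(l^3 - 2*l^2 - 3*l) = (-l^2 - 2*l + 35)/(l*(-l^2 + 2*l + 3))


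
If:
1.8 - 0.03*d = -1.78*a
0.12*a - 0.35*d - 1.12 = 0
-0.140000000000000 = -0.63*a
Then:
No Solution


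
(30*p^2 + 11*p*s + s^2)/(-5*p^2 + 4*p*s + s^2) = (-6*p - s)/(p - s)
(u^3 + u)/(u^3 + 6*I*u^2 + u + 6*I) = u/(u + 6*I)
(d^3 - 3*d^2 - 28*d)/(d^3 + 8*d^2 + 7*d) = (d^2 - 3*d - 28)/(d^2 + 8*d + 7)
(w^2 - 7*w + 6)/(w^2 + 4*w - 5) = (w - 6)/(w + 5)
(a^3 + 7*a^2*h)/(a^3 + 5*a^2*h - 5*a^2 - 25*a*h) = a*(a + 7*h)/(a^2 + 5*a*h - 5*a - 25*h)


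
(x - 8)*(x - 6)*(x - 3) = x^3 - 17*x^2 + 90*x - 144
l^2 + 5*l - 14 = (l - 2)*(l + 7)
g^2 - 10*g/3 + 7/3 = (g - 7/3)*(g - 1)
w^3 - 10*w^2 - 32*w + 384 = (w - 8)^2*(w + 6)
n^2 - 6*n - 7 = (n - 7)*(n + 1)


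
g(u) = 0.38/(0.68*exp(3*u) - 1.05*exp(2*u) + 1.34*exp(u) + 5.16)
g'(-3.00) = 0.00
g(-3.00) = 0.07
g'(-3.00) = 0.00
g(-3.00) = 0.07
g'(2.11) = -0.00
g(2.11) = 0.00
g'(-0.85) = -0.00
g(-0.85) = 0.07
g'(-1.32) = -0.00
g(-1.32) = 0.07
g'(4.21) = -0.00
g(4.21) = 0.00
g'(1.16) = -0.04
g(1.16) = 0.02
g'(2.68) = -0.00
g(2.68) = 0.00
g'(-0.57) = -0.01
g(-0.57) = 0.07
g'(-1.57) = -0.00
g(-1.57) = 0.07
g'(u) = 0.38*(-2.04*exp(3*u) + 2.1*exp(2*u) - 1.34*exp(u))/(0.68*exp(3*u) - 1.05*exp(2*u) + 1.34*exp(u) + 5.16)^2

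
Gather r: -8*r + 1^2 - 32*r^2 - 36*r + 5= -32*r^2 - 44*r + 6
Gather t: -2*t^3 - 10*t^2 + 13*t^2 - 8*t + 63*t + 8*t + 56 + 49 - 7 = -2*t^3 + 3*t^2 + 63*t + 98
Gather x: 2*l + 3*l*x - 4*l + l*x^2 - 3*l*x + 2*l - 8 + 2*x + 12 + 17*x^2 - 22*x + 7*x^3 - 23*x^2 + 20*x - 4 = 7*x^3 + x^2*(l - 6)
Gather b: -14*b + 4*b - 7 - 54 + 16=-10*b - 45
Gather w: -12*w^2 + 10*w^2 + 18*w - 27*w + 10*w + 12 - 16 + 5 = -2*w^2 + w + 1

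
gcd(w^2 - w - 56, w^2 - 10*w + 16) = w - 8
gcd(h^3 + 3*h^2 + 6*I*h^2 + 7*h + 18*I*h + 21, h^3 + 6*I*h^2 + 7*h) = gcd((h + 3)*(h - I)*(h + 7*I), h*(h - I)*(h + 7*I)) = h^2 + 6*I*h + 7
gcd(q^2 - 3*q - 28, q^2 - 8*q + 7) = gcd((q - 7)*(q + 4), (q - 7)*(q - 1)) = q - 7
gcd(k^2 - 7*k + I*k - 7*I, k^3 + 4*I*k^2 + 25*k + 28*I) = k + I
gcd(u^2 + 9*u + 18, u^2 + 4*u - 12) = u + 6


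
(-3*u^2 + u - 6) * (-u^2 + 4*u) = 3*u^4 - 13*u^3 + 10*u^2 - 24*u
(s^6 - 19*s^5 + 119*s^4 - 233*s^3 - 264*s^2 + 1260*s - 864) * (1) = s^6 - 19*s^5 + 119*s^4 - 233*s^3 - 264*s^2 + 1260*s - 864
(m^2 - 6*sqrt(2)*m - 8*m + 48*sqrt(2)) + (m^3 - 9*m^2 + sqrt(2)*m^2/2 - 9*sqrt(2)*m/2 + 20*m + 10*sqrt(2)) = m^3 - 8*m^2 + sqrt(2)*m^2/2 - 21*sqrt(2)*m/2 + 12*m + 58*sqrt(2)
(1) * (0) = 0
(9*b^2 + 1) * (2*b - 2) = 18*b^3 - 18*b^2 + 2*b - 2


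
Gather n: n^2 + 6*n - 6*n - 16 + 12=n^2 - 4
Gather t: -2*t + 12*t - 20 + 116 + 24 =10*t + 120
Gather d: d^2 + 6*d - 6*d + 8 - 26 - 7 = d^2 - 25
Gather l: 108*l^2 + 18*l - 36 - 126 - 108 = 108*l^2 + 18*l - 270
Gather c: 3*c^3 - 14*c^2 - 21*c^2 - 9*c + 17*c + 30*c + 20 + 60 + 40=3*c^3 - 35*c^2 + 38*c + 120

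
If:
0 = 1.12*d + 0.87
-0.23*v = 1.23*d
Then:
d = -0.78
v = 4.15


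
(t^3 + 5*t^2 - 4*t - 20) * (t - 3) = t^4 + 2*t^3 - 19*t^2 - 8*t + 60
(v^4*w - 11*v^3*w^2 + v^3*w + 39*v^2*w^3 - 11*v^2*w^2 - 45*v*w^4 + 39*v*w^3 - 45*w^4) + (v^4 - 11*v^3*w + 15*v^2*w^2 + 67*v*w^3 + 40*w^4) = v^4*w + v^4 - 11*v^3*w^2 - 10*v^3*w + 39*v^2*w^3 + 4*v^2*w^2 - 45*v*w^4 + 106*v*w^3 - 5*w^4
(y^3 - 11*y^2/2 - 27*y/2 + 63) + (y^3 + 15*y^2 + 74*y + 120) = 2*y^3 + 19*y^2/2 + 121*y/2 + 183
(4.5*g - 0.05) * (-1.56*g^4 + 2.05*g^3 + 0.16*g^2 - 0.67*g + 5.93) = -7.02*g^5 + 9.303*g^4 + 0.6175*g^3 - 3.023*g^2 + 26.7185*g - 0.2965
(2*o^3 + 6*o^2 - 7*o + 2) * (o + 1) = 2*o^4 + 8*o^3 - o^2 - 5*o + 2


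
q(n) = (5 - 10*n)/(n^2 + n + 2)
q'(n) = (5 - 10*n)*(-2*n - 1)/(n^2 + n + 2)^2 - 10/(n^2 + n + 2)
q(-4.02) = 3.20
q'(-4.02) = 0.88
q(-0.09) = 3.08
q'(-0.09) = -6.53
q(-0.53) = 5.88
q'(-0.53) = -5.51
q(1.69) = -1.82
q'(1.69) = -0.31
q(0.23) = 1.18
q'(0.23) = -5.14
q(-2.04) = 6.16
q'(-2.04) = 2.18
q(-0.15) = 3.47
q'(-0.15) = -6.64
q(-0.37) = 4.92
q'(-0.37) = -6.38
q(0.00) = 2.50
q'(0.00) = -6.25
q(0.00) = 2.50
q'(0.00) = -6.25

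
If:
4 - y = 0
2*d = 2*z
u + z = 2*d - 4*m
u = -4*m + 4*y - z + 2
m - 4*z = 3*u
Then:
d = 9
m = 63/13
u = -135/13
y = 4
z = 9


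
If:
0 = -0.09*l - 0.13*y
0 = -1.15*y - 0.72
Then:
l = 0.90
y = -0.63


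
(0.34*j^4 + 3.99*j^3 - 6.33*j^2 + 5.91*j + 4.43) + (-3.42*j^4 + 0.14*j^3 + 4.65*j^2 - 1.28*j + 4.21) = -3.08*j^4 + 4.13*j^3 - 1.68*j^2 + 4.63*j + 8.64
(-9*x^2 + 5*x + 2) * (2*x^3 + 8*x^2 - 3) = -18*x^5 - 62*x^4 + 44*x^3 + 43*x^2 - 15*x - 6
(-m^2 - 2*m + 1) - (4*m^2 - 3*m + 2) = -5*m^2 + m - 1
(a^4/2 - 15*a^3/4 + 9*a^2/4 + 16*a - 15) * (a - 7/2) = a^5/2 - 11*a^4/2 + 123*a^3/8 + 65*a^2/8 - 71*a + 105/2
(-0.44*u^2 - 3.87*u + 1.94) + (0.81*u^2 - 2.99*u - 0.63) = 0.37*u^2 - 6.86*u + 1.31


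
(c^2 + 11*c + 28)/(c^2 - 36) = (c^2 + 11*c + 28)/(c^2 - 36)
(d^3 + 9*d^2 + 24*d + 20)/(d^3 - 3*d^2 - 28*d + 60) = (d^2 + 4*d + 4)/(d^2 - 8*d + 12)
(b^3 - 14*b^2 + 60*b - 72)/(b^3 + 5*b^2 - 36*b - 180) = (b^2 - 8*b + 12)/(b^2 + 11*b + 30)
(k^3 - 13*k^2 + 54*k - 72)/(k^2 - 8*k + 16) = (k^2 - 9*k + 18)/(k - 4)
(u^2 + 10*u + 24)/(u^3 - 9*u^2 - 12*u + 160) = (u + 6)/(u^2 - 13*u + 40)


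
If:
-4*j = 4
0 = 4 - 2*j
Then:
No Solution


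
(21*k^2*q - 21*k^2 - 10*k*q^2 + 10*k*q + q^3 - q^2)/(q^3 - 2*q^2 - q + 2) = (21*k^2 - 10*k*q + q^2)/(q^2 - q - 2)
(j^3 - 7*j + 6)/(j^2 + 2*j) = (j^3 - 7*j + 6)/(j*(j + 2))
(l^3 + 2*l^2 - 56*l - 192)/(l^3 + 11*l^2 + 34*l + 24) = (l - 8)/(l + 1)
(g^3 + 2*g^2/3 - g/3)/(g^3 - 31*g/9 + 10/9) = 3*g*(g + 1)/(3*g^2 + g - 10)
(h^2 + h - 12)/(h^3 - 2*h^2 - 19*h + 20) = (h - 3)/(h^2 - 6*h + 5)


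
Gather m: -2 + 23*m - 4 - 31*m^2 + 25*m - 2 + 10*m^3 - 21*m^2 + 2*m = 10*m^3 - 52*m^2 + 50*m - 8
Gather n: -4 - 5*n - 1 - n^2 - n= -n^2 - 6*n - 5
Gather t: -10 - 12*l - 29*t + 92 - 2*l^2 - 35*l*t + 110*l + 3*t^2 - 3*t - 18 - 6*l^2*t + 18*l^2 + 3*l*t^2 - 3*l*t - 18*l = 16*l^2 + 80*l + t^2*(3*l + 3) + t*(-6*l^2 - 38*l - 32) + 64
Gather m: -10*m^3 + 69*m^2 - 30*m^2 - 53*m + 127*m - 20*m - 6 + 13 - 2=-10*m^3 + 39*m^2 + 54*m + 5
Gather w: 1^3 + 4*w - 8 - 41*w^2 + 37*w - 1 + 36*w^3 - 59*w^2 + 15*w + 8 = 36*w^3 - 100*w^2 + 56*w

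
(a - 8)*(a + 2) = a^2 - 6*a - 16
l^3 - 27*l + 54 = (l - 3)^2*(l + 6)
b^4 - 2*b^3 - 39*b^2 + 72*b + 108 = (b - 6)*(b - 3)*(b + 1)*(b + 6)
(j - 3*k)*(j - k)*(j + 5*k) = j^3 + j^2*k - 17*j*k^2 + 15*k^3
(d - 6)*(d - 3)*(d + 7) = d^3 - 2*d^2 - 45*d + 126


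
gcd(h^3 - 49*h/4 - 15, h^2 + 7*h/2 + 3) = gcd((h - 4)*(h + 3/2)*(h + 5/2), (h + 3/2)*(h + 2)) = h + 3/2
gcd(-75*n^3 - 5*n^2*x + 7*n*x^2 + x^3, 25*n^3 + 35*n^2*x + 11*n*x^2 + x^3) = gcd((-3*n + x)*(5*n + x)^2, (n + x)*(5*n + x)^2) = 25*n^2 + 10*n*x + x^2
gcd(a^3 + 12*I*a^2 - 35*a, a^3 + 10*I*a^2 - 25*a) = a^2 + 5*I*a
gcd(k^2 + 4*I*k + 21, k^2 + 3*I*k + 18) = k - 3*I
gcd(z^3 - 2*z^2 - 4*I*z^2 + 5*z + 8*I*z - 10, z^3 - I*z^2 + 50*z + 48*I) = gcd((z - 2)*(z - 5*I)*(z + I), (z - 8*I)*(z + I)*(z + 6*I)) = z + I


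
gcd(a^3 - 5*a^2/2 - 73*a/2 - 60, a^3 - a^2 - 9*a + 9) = a + 3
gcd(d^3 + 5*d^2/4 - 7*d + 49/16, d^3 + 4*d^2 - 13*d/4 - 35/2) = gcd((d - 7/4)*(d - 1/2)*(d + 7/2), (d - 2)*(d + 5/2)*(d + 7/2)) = d + 7/2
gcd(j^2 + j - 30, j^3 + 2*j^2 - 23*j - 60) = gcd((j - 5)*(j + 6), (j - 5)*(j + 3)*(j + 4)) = j - 5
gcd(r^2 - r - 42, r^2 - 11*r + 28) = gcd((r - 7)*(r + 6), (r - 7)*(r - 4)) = r - 7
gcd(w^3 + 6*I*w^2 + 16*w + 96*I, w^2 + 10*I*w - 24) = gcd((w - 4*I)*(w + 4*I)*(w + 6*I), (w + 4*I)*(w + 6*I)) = w^2 + 10*I*w - 24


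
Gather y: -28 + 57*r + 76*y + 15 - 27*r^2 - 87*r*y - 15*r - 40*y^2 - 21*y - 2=-27*r^2 + 42*r - 40*y^2 + y*(55 - 87*r) - 15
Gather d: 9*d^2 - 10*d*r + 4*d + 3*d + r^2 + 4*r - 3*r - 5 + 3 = 9*d^2 + d*(7 - 10*r) + r^2 + r - 2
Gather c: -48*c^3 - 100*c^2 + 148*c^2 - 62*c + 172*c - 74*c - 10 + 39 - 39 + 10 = -48*c^3 + 48*c^2 + 36*c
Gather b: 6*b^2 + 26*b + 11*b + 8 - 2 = 6*b^2 + 37*b + 6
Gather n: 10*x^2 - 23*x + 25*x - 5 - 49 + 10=10*x^2 + 2*x - 44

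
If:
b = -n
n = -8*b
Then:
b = 0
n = 0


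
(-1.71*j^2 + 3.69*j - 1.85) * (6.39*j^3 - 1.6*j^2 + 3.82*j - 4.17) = -10.9269*j^5 + 26.3151*j^4 - 24.2577*j^3 + 24.1865*j^2 - 22.4543*j + 7.7145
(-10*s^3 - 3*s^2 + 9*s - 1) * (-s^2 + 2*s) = 10*s^5 - 17*s^4 - 15*s^3 + 19*s^2 - 2*s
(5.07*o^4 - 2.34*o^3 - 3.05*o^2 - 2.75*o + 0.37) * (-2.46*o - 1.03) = -12.4722*o^5 + 0.534299999999999*o^4 + 9.9132*o^3 + 9.9065*o^2 + 1.9223*o - 0.3811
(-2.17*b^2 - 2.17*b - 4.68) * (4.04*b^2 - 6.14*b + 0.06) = -8.7668*b^4 + 4.557*b^3 - 5.7136*b^2 + 28.605*b - 0.2808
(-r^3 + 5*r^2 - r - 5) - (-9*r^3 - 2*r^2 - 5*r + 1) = 8*r^3 + 7*r^2 + 4*r - 6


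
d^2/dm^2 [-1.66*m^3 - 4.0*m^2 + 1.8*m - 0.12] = -9.96*m - 8.0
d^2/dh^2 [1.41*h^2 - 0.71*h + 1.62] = 2.82000000000000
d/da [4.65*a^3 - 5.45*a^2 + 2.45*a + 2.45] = 13.95*a^2 - 10.9*a + 2.45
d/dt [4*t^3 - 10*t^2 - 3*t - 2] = 12*t^2 - 20*t - 3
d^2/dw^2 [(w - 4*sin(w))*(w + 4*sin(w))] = 64*sin(w)^2 - 30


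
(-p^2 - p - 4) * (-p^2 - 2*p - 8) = p^4 + 3*p^3 + 14*p^2 + 16*p + 32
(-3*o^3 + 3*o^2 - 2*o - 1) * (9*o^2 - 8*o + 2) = -27*o^5 + 51*o^4 - 48*o^3 + 13*o^2 + 4*o - 2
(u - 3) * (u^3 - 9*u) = u^4 - 3*u^3 - 9*u^2 + 27*u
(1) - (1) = 0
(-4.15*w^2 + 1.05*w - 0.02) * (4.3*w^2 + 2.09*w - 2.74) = -17.845*w^4 - 4.1585*w^3 + 13.4795*w^2 - 2.9188*w + 0.0548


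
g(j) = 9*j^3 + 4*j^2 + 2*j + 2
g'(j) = 27*j^2 + 8*j + 2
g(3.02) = 292.41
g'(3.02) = 272.41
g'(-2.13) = 107.46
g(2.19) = 120.10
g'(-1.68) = 64.76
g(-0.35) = 1.40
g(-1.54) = -24.46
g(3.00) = 287.00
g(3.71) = 524.06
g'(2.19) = 149.01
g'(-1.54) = 53.71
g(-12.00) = -14998.00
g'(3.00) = 269.00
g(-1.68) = -32.75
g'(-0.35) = 2.51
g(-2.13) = -71.08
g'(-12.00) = 3794.00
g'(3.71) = 403.31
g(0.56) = 5.95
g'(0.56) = 14.95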